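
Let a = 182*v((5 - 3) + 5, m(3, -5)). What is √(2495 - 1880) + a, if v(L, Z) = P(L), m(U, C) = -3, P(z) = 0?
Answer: √615 ≈ 24.799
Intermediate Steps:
v(L, Z) = 0
a = 0 (a = 182*0 = 0)
√(2495 - 1880) + a = √(2495 - 1880) + 0 = √615 + 0 = √615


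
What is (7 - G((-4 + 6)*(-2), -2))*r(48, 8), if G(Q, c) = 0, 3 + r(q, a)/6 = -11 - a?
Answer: -924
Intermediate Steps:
r(q, a) = -84 - 6*a (r(q, a) = -18 + 6*(-11 - a) = -18 + (-66 - 6*a) = -84 - 6*a)
(7 - G((-4 + 6)*(-2), -2))*r(48, 8) = (7 - 1*0)*(-84 - 6*8) = (7 + 0)*(-84 - 48) = 7*(-132) = -924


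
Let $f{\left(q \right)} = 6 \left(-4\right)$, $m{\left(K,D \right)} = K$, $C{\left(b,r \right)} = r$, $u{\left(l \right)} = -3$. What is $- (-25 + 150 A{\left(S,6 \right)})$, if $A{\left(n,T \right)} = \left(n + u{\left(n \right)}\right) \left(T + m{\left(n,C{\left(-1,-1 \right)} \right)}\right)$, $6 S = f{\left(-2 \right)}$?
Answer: $2125$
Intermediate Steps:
$f{\left(q \right)} = -24$
$S = -4$ ($S = \frac{1}{6} \left(-24\right) = -4$)
$A{\left(n,T \right)} = \left(-3 + n\right) \left(T + n\right)$ ($A{\left(n,T \right)} = \left(n - 3\right) \left(T + n\right) = \left(-3 + n\right) \left(T + n\right)$)
$- (-25 + 150 A{\left(S,6 \right)}) = - (-25 + 150 \left(\left(-4\right)^{2} - 18 - -12 + 6 \left(-4\right)\right)) = - (-25 + 150 \left(16 - 18 + 12 - 24\right)) = - (-25 + 150 \left(-14\right)) = - (-25 - 2100) = \left(-1\right) \left(-2125\right) = 2125$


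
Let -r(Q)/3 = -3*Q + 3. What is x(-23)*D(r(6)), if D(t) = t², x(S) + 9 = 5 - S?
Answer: 38475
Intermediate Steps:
r(Q) = -9 + 9*Q (r(Q) = -3*(-3*Q + 3) = -3*(3 - 3*Q) = -9 + 9*Q)
x(S) = -4 - S (x(S) = -9 + (5 - S) = -4 - S)
x(-23)*D(r(6)) = (-4 - 1*(-23))*(-9 + 9*6)² = (-4 + 23)*(-9 + 54)² = 19*45² = 19*2025 = 38475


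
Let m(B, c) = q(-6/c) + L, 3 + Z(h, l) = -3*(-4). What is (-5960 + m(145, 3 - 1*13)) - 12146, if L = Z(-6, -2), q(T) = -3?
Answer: -18100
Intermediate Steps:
Z(h, l) = 9 (Z(h, l) = -3 - 3*(-4) = -3 + 12 = 9)
L = 9
m(B, c) = 6 (m(B, c) = -3 + 9 = 6)
(-5960 + m(145, 3 - 1*13)) - 12146 = (-5960 + 6) - 12146 = -5954 - 12146 = -18100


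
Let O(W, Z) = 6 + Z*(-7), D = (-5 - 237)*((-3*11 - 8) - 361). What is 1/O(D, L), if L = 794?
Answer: -1/5552 ≈ -0.00018012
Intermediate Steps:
D = 97284 (D = -242*((-33 - 8) - 361) = -242*(-41 - 361) = -242*(-402) = 97284)
O(W, Z) = 6 - 7*Z
1/O(D, L) = 1/(6 - 7*794) = 1/(6 - 5558) = 1/(-5552) = -1/5552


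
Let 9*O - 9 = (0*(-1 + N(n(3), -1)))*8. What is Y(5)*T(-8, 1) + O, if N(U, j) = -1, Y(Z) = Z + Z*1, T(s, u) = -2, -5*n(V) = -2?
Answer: -19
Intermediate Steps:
n(V) = 2/5 (n(V) = -1/5*(-2) = 2/5)
Y(Z) = 2*Z (Y(Z) = Z + Z = 2*Z)
O = 1 (O = 1 + ((0*(-1 - 1))*8)/9 = 1 + ((0*(-2))*8)/9 = 1 + (0*8)/9 = 1 + (1/9)*0 = 1 + 0 = 1)
Y(5)*T(-8, 1) + O = (2*5)*(-2) + 1 = 10*(-2) + 1 = -20 + 1 = -19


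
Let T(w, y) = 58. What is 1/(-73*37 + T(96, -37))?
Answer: -1/2643 ≈ -0.00037836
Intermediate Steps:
1/(-73*37 + T(96, -37)) = 1/(-73*37 + 58) = 1/(-2701 + 58) = 1/(-2643) = -1/2643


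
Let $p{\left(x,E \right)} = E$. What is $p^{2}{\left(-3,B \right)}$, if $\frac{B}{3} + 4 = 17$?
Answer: $1521$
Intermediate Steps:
$B = 39$ ($B = -12 + 3 \cdot 17 = -12 + 51 = 39$)
$p^{2}{\left(-3,B \right)} = 39^{2} = 1521$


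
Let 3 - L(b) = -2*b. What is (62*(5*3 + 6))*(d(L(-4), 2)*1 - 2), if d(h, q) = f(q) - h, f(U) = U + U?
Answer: 9114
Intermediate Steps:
L(b) = 3 + 2*b (L(b) = 3 - (-2)*b = 3 + 2*b)
f(U) = 2*U
d(h, q) = -h + 2*q (d(h, q) = 2*q - h = -h + 2*q)
(62*(5*3 + 6))*(d(L(-4), 2)*1 - 2) = (62*(5*3 + 6))*((-(3 + 2*(-4)) + 2*2)*1 - 2) = (62*(15 + 6))*((-(3 - 8) + 4)*1 - 2) = (62*21)*((-1*(-5) + 4)*1 - 2) = 1302*((5 + 4)*1 - 2) = 1302*(9*1 - 2) = 1302*(9 - 2) = 1302*7 = 9114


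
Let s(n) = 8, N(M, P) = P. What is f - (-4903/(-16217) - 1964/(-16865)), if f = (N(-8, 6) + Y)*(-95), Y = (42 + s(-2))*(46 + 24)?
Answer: -91094661283633/273499705 ≈ -3.3307e+5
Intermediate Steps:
Y = 3500 (Y = (42 + 8)*(46 + 24) = 50*70 = 3500)
f = -333070 (f = (6 + 3500)*(-95) = 3506*(-95) = -333070)
f - (-4903/(-16217) - 1964/(-16865)) = -333070 - (-4903/(-16217) - 1964/(-16865)) = -333070 - (-4903*(-1/16217) - 1964*(-1/16865)) = -333070 - (4903/16217 + 1964/16865) = -333070 - 1*114539283/273499705 = -333070 - 114539283/273499705 = -91094661283633/273499705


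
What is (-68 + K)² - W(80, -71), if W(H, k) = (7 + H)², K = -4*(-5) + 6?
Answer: -5805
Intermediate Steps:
K = 26 (K = 20 + 6 = 26)
(-68 + K)² - W(80, -71) = (-68 + 26)² - (7 + 80)² = (-42)² - 1*87² = 1764 - 1*7569 = 1764 - 7569 = -5805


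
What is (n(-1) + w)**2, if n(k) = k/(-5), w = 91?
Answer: 207936/25 ≈ 8317.4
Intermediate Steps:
n(k) = -k/5 (n(k) = k*(-1/5) = -k/5)
(n(-1) + w)**2 = (-1/5*(-1) + 91)**2 = (1/5 + 91)**2 = (456/5)**2 = 207936/25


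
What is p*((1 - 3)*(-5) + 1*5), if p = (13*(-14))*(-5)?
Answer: 13650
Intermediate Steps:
p = 910 (p = -182*(-5) = 910)
p*((1 - 3)*(-5) + 1*5) = 910*((1 - 3)*(-5) + 1*5) = 910*(-2*(-5) + 5) = 910*(10 + 5) = 910*15 = 13650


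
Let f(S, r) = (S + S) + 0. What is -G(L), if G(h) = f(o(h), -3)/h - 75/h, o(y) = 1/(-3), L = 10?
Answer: 227/30 ≈ 7.5667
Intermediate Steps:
o(y) = -⅓
f(S, r) = 2*S (f(S, r) = 2*S + 0 = 2*S)
G(h) = -227/(3*h) (G(h) = (2*(-⅓))/h - 75/h = -2/(3*h) - 75/h = -227/(3*h))
-G(L) = -(-227)/(3*10) = -1*(-227/30) = 227/30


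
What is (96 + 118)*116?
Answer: 24824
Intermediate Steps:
(96 + 118)*116 = 214*116 = 24824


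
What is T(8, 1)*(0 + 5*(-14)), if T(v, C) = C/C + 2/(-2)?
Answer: 0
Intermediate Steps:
T(v, C) = 0 (T(v, C) = 1 + 2*(-½) = 1 - 1 = 0)
T(8, 1)*(0 + 5*(-14)) = 0*(0 + 5*(-14)) = 0*(0 - 70) = 0*(-70) = 0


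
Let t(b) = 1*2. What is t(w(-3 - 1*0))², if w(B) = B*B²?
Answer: 4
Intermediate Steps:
w(B) = B³
t(b) = 2
t(w(-3 - 1*0))² = 2² = 4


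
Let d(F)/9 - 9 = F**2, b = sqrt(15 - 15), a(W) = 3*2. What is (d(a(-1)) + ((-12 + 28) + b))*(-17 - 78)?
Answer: -39995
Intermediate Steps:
a(W) = 6
b = 0 (b = sqrt(0) = 0)
d(F) = 81 + 9*F**2
(d(a(-1)) + ((-12 + 28) + b))*(-17 - 78) = ((81 + 9*6**2) + ((-12 + 28) + 0))*(-17 - 78) = ((81 + 9*36) + (16 + 0))*(-95) = ((81 + 324) + 16)*(-95) = (405 + 16)*(-95) = 421*(-95) = -39995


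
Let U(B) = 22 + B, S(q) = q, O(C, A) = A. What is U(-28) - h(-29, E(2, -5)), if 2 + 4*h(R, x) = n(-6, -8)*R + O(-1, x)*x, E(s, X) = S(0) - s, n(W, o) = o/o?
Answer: 3/4 ≈ 0.75000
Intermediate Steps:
n(W, o) = 1
E(s, X) = -s (E(s, X) = 0 - s = -s)
h(R, x) = -1/2 + R/4 + x**2/4 (h(R, x) = -1/2 + (1*R + x*x)/4 = -1/2 + (R + x**2)/4 = -1/2 + (R/4 + x**2/4) = -1/2 + R/4 + x**2/4)
U(-28) - h(-29, E(2, -5)) = (22 - 28) - (-1/2 + (1/4)*(-29) + (-1*2)**2/4) = -6 - (-1/2 - 29/4 + (1/4)*(-2)**2) = -6 - (-1/2 - 29/4 + (1/4)*4) = -6 - (-1/2 - 29/4 + 1) = -6 - 1*(-27/4) = -6 + 27/4 = 3/4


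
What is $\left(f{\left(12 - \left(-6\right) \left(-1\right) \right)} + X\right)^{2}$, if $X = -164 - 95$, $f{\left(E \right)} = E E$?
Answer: $49729$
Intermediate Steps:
$f{\left(E \right)} = E^{2}$
$X = -259$ ($X = -164 - 95 = -259$)
$\left(f{\left(12 - \left(-6\right) \left(-1\right) \right)} + X\right)^{2} = \left(\left(12 - \left(-6\right) \left(-1\right)\right)^{2} - 259\right)^{2} = \left(\left(12 - 6\right)^{2} - 259\right)^{2} = \left(6^{2} - 259\right)^{2} = \left(36 - 259\right)^{2} = \left(-223\right)^{2} = 49729$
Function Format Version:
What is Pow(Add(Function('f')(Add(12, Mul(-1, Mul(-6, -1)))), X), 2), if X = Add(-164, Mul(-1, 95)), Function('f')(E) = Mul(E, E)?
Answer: 49729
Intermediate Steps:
Function('f')(E) = Pow(E, 2)
X = -259 (X = Add(-164, -95) = -259)
Pow(Add(Function('f')(Add(12, Mul(-1, Mul(-6, -1)))), X), 2) = Pow(Add(Pow(Add(12, Mul(-1, Mul(-6, -1))), 2), -259), 2) = Pow(Add(Pow(Add(12, Mul(-1, 6)), 2), -259), 2) = Pow(Add(Pow(Add(12, -6), 2), -259), 2) = Pow(Add(Pow(6, 2), -259), 2) = Pow(Add(36, -259), 2) = Pow(-223, 2) = 49729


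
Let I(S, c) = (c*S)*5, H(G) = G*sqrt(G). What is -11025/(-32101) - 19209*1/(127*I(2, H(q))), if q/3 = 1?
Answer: 11025/32101 - 6403*sqrt(3)/3810 ≈ -2.5674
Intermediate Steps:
q = 3 (q = 3*1 = 3)
H(G) = G**(3/2)
I(S, c) = 5*S*c (I(S, c) = (S*c)*5 = 5*S*c)
-11025/(-32101) - 19209*1/(127*I(2, H(q))) = -11025/(-32101) - 19209*sqrt(3)/11430 = -11025*(-1/32101) - 19209*sqrt(3)/11430 = 11025/32101 - 19209*sqrt(3)/11430 = 11025/32101 - 6403*sqrt(3)/3810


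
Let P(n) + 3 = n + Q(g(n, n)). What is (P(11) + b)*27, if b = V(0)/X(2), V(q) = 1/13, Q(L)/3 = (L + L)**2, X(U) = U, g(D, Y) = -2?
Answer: 39339/26 ≈ 1513.0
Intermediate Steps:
Q(L) = 12*L**2 (Q(L) = 3*(L + L)**2 = 3*(2*L)**2 = 3*(4*L**2) = 12*L**2)
V(q) = 1/13
P(n) = 45 + n (P(n) = -3 + (n + 12*(-2)**2) = -3 + (n + 12*4) = -3 + (n + 48) = -3 + (48 + n) = 45 + n)
b = 1/26 (b = (1/13)/2 = (1/13)*(1/2) = 1/26 ≈ 0.038462)
(P(11) + b)*27 = ((45 + 11) + 1/26)*27 = (56 + 1/26)*27 = (1457/26)*27 = 39339/26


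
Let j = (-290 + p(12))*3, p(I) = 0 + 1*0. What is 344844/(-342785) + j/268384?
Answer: -46424417523/45999004720 ≈ -1.0092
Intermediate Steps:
p(I) = 0 (p(I) = 0 + 0 = 0)
j = -870 (j = (-290 + 0)*3 = -290*3 = -870)
344844/(-342785) + j/268384 = 344844/(-342785) - 870/268384 = 344844*(-1/342785) - 870*1/268384 = -344844/342785 - 435/134192 = -46424417523/45999004720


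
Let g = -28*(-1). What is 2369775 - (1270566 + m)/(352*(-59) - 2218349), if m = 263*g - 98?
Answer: 5306204766507/2239117 ≈ 2.3698e+6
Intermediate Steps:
g = 28
m = 7266 (m = 263*28 - 98 = 7364 - 98 = 7266)
2369775 - (1270566 + m)/(352*(-59) - 2218349) = 2369775 - (1270566 + 7266)/(352*(-59) - 2218349) = 2369775 - 1277832/(-20768 - 2218349) = 2369775 - 1277832/(-2239117) = 2369775 - 1277832*(-1)/2239117 = 2369775 - 1*(-1277832/2239117) = 2369775 + 1277832/2239117 = 5306204766507/2239117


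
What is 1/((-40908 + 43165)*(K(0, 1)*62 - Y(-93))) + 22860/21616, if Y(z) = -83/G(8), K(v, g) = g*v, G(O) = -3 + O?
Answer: 1070623685/1012336724 ≈ 1.0576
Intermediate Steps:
Y(z) = -83/5 (Y(z) = -83/(-3 + 8) = -83/5)
1/((-40908 + 43165)*(K(0, 1)*62 - Y(-93))) + 22860/21616 = 1/((-40908 + 43165)*((1*0)*62 - 1*(-83/5))) + 22860/21616 = 1/(2257*(0*62 + 83/5)) + 22860*(1/21616) = 1/(2257*(0 + 83/5)) + 5715/5404 = 1/(2257*(83/5)) + 5715/5404 = (1/2257)*(5/83) + 5715/5404 = 5/187331 + 5715/5404 = 1070623685/1012336724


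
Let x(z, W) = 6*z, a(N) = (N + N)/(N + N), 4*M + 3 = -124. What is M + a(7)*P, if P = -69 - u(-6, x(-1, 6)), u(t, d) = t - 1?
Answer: -375/4 ≈ -93.750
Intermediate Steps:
M = -127/4 (M = -3/4 + (1/4)*(-124) = -3/4 - 31 = -127/4 ≈ -31.750)
a(N) = 1 (a(N) = (2*N)/((2*N)) = (2*N)*(1/(2*N)) = 1)
u(t, d) = -1 + t
P = -62 (P = -69 - (-1 - 6) = -69 - 1*(-7) = -69 + 7 = -62)
M + a(7)*P = -127/4 + 1*(-62) = -127/4 - 62 = -375/4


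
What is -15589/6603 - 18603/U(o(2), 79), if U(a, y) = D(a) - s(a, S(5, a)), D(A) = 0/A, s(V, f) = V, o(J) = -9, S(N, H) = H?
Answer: -13663990/6603 ≈ -2069.4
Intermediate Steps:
D(A) = 0
U(a, y) = -a (U(a, y) = 0 - a = -a)
-15589/6603 - 18603/U(o(2), 79) = -15589/6603 - 18603/((-1*(-9))) = -15589*1/6603 - 18603/9 = -15589/6603 - 18603*⅑ = -15589/6603 - 2067 = -13663990/6603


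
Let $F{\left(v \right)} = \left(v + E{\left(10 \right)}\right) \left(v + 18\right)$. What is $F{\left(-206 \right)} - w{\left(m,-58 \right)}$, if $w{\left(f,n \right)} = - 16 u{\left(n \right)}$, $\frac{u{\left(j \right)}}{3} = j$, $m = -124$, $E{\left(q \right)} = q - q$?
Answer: $35944$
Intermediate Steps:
$E{\left(q \right)} = 0$
$u{\left(j \right)} = 3 j$
$w{\left(f,n \right)} = - 48 n$ ($w{\left(f,n \right)} = - 16 \cdot 3 n = - 48 n$)
$F{\left(v \right)} = v \left(18 + v\right)$ ($F{\left(v \right)} = \left(v + 0\right) \left(v + 18\right) = v \left(18 + v\right)$)
$F{\left(-206 \right)} - w{\left(m,-58 \right)} = - 206 \left(18 - 206\right) - \left(-48\right) \left(-58\right) = \left(-206\right) \left(-188\right) - 2784 = 38728 - 2784 = 35944$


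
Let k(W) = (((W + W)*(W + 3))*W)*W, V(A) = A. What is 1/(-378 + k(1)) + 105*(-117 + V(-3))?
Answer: -4662001/370 ≈ -12600.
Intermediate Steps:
k(W) = 2*W³*(3 + W) (k(W) = (((2*W)*(3 + W))*W)*W = ((2*W*(3 + W))*W)*W = (2*W²*(3 + W))*W = 2*W³*(3 + W))
1/(-378 + k(1)) + 105*(-117 + V(-3)) = 1/(-378 + 2*1³*(3 + 1)) + 105*(-117 - 3) = 1/(-378 + 2*1*4) + 105*(-120) = 1/(-378 + 8) - 12600 = 1/(-370) - 12600 = -1/370 - 12600 = -4662001/370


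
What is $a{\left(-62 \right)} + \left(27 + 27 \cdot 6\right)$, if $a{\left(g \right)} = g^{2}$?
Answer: $4033$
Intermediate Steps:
$a{\left(-62 \right)} + \left(27 + 27 \cdot 6\right) = \left(-62\right)^{2} + \left(27 + 27 \cdot 6\right) = 3844 + \left(27 + 162\right) = 3844 + 189 = 4033$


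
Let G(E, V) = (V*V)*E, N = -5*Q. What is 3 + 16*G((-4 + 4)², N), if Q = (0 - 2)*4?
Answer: 3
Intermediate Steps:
Q = -8 (Q = -2*4 = -8)
N = 40 (N = -5*(-8) = 40)
G(E, V) = E*V² (G(E, V) = V²*E = E*V²)
3 + 16*G((-4 + 4)², N) = 3 + 16*((-4 + 4)²*40²) = 3 + 16*(0²*1600) = 3 + 16*(0*1600) = 3 + 16*0 = 3 + 0 = 3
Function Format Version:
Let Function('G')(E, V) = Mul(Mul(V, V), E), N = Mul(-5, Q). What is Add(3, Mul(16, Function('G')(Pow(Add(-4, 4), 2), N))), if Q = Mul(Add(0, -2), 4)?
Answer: 3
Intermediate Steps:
Q = -8 (Q = Mul(-2, 4) = -8)
N = 40 (N = Mul(-5, -8) = 40)
Function('G')(E, V) = Mul(E, Pow(V, 2)) (Function('G')(E, V) = Mul(Pow(V, 2), E) = Mul(E, Pow(V, 2)))
Add(3, Mul(16, Function('G')(Pow(Add(-4, 4), 2), N))) = Add(3, Mul(16, Mul(Pow(Add(-4, 4), 2), Pow(40, 2)))) = Add(3, Mul(16, Mul(Pow(0, 2), 1600))) = Add(3, Mul(16, Mul(0, 1600))) = Add(3, Mul(16, 0)) = Add(3, 0) = 3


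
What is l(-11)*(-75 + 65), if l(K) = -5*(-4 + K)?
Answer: -750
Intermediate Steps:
l(K) = 20 - 5*K
l(-11)*(-75 + 65) = (20 - 5*(-11))*(-75 + 65) = (20 + 55)*(-10) = 75*(-10) = -750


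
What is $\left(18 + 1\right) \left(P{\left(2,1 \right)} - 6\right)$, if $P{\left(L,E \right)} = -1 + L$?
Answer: $-95$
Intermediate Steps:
$\left(18 + 1\right) \left(P{\left(2,1 \right)} - 6\right) = \left(18 + 1\right) \left(\left(-1 + 2\right) - 6\right) = 19 \left(1 - 6\right) = 19 \left(-5\right) = -95$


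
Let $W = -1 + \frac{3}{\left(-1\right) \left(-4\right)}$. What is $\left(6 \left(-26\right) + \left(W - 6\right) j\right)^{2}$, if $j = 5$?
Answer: $\frac{561001}{16} \approx 35063.0$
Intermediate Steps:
$W = - \frac{1}{4}$ ($W = -1 + \frac{3}{4} = - \frac{1}{4} \approx -0.25$)
$\left(6 \left(-26\right) + \left(W - 6\right) j\right)^{2} = \left(6 \left(-26\right) + \left(- \frac{1}{4} - 6\right) 5\right)^{2} = \left(-156 - \frac{125}{4}\right)^{2} = \left(- \frac{749}{4}\right)^{2} = \frac{561001}{16}$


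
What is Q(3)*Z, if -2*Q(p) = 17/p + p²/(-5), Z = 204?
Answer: -1972/5 ≈ -394.40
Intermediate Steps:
Q(p) = -17/(2*p) + p²/10 (Q(p) = -(17/p + p²/(-5))/2 = -(17/p + p²*(-⅕))/2 = -(17/p - p²/5)/2 = -17/(2*p) + p²/10)
Q(3)*Z = ((⅒)*(-85 + 3³)/3)*204 = ((⅒)*(⅓)*(-85 + 27))*204 = ((⅒)*(⅓)*(-58))*204 = -29/15*204 = -1972/5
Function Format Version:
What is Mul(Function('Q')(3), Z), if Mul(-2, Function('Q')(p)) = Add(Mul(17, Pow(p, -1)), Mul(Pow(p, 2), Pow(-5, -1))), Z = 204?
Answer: Rational(-1972, 5) ≈ -394.40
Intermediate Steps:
Function('Q')(p) = Add(Mul(Rational(-17, 2), Pow(p, -1)), Mul(Rational(1, 10), Pow(p, 2))) (Function('Q')(p) = Mul(Rational(-1, 2), Add(Mul(17, Pow(p, -1)), Mul(Pow(p, 2), Pow(-5, -1)))) = Mul(Rational(-1, 2), Add(Mul(17, Pow(p, -1)), Mul(Pow(p, 2), Rational(-1, 5)))) = Mul(Rational(-1, 2), Add(Mul(17, Pow(p, -1)), Mul(Rational(-1, 5), Pow(p, 2)))) = Add(Mul(Rational(-17, 2), Pow(p, -1)), Mul(Rational(1, 10), Pow(p, 2))))
Mul(Function('Q')(3), Z) = Mul(Mul(Rational(1, 10), Pow(3, -1), Add(-85, Pow(3, 3))), 204) = Mul(Mul(Rational(1, 10), Rational(1, 3), Add(-85, 27)), 204) = Mul(Mul(Rational(1, 10), Rational(1, 3), -58), 204) = Mul(Rational(-29, 15), 204) = Rational(-1972, 5)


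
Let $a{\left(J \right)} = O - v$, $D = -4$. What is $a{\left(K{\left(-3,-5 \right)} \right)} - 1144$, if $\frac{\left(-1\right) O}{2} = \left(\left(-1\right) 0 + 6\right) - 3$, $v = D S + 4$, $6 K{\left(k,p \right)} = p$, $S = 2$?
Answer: $-1146$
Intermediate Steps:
$K{\left(k,p \right)} = \frac{p}{6}$
$v = -4$ ($v = \left(-4\right) 2 + 4 = -8 + 4 = -4$)
$O = -6$ ($O = - 2 \left(\left(\left(-1\right) 0 + 6\right) - 3\right) = - 2 \left(\left(0 + 6\right) - 3\right) = - 2 \left(6 - 3\right) = \left(-2\right) 3 = -6$)
$a{\left(J \right)} = -2$ ($a{\left(J \right)} = -6 - -4 = -6 + 4 = -2$)
$a{\left(K{\left(-3,-5 \right)} \right)} - 1144 = -2 - 1144 = -1146$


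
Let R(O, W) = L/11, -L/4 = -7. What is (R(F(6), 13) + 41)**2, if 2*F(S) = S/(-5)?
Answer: 229441/121 ≈ 1896.2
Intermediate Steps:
L = 28 (L = -4*(-7) = 28)
F(S) = -S/10 (F(S) = (S/(-5))/2 = (S*(-1/5))/2 = (-S/5)/2 = -S/10)
R(O, W) = 28/11
(R(F(6), 13) + 41)**2 = (28/11 + 41)**2 = (479/11)**2 = 229441/121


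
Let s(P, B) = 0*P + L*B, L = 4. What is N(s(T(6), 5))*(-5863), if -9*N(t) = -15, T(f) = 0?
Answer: -29315/3 ≈ -9771.7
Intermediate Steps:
s(P, B) = 4*B (s(P, B) = 0*P + 4*B = 0 + 4*B = 4*B)
N(t) = 5/3 (N(t) = -1/9*(-15) = 5/3)
N(s(T(6), 5))*(-5863) = (5/3)*(-5863) = -29315/3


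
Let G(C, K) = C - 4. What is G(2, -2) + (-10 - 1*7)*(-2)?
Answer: 32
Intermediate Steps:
G(C, K) = -4 + C
G(2, -2) + (-10 - 1*7)*(-2) = (-4 + 2) + (-10 - 1*7)*(-2) = -2 + (-10 - 7)*(-2) = -2 - 17*(-2) = -2 + 34 = 32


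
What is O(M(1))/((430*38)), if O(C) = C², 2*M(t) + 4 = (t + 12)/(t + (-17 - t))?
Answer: 6561/18889040 ≈ 0.00034734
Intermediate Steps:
M(t) = -40/17 - t/34 (M(t) = -2 + ((t + 12)/(t + (-17 - t)))/2 = -2 + ((12 + t)/(-17))/2 = -2 + ((12 + t)*(-1/17))/2 = -2 + (-12/17 - t/17)/2 = -2 + (-6/17 - t/34) = -40/17 - t/34)
O(M(1))/((430*38)) = (-40/17 - 1/34*1)²/((430*38)) = (-40/17 - 1/34)²/16340 = (-81/34)²*(1/16340) = (6561/1156)*(1/16340) = 6561/18889040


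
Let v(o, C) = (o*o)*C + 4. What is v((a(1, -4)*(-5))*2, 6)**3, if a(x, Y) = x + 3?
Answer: 885842380864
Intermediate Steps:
a(x, Y) = 3 + x
v(o, C) = 4 + C*o**2 (v(o, C) = o**2*C + 4 = C*o**2 + 4 = 4 + C*o**2)
v((a(1, -4)*(-5))*2, 6)**3 = (4 + 6*(((3 + 1)*(-5))*2)**2)**3 = (4 + 6*((4*(-5))*2)**2)**3 = (4 + 6*(-20*2)**2)**3 = (4 + 6*(-40)**2)**3 = (4 + 6*1600)**3 = (4 + 9600)**3 = 9604**3 = 885842380864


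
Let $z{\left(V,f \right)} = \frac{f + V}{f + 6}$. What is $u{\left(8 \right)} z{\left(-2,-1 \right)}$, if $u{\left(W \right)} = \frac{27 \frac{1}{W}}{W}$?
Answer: $- \frac{81}{320} \approx -0.25313$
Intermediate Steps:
$z{\left(V,f \right)} = \frac{V + f}{6 + f}$
$u{\left(W \right)} = \frac{27}{W^{2}}$
$u{\left(8 \right)} z{\left(-2,-1 \right)} = \frac{27}{64} \frac{-2 - 1}{6 - 1} = 27 \cdot \frac{1}{64} \cdot \frac{1}{5} \left(-3\right) = \frac{27 \cdot \frac{1}{5} \left(-3\right)}{64} = \frac{27}{64} \left(- \frac{3}{5}\right) = - \frac{81}{320}$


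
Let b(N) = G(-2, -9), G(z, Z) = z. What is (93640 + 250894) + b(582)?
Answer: 344532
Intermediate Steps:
b(N) = -2
(93640 + 250894) + b(582) = (93640 + 250894) - 2 = 344534 - 2 = 344532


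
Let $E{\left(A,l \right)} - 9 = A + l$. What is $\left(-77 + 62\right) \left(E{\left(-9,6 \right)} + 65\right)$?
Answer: $-1065$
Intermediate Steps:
$E{\left(A,l \right)} = 9 + A + l$ ($E{\left(A,l \right)} = 9 + \left(A + l\right) = 9 + A + l$)
$\left(-77 + 62\right) \left(E{\left(-9,6 \right)} + 65\right) = \left(-77 + 62\right) \left(\left(9 - 9 + 6\right) + 65\right) = - 15 \left(6 + 65\right) = \left(-15\right) 71 = -1065$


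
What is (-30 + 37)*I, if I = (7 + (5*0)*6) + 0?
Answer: 49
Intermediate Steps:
I = 7 (I = (7 + 0*6) + 0 = (7 + 0) + 0 = 7 + 0 = 7)
(-30 + 37)*I = (-30 + 37)*7 = 7*7 = 49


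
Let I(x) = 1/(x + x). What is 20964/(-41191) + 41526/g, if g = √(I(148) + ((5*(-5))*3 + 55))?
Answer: -20964/41191 - 27684*I*√438006/1973 ≈ -0.50895 - 9286.3*I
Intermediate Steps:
I(x) = 1/(2*x)
g = I*√438006/148 (g = √((½)/148 + ((5*(-5))*3 + 55)) = √((½)*(1/148) + (-25*3 + 55)) = √(1/296 + (-75 + 55)) = √(1/296 - 20) = √(-5919/296) = I*√438006/148 ≈ 4.4718*I)
20964/(-41191) + 41526/g = 20964/(-41191) + 41526/((I*√438006/148)) = 20964*(-1/41191) + 41526*(-2*I*√438006/5919) = -20964/41191 - 27684*I*√438006/1973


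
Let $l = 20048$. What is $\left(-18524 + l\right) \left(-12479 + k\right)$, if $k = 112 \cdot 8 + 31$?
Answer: $-17605248$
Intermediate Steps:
$k = 927$ ($k = 896 + 31 = 927$)
$\left(-18524 + l\right) \left(-12479 + k\right) = \left(-18524 + 20048\right) \left(-12479 + 927\right) = 1524 \left(-11552\right) = -17605248$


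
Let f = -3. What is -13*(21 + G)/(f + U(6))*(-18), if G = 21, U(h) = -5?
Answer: -2457/2 ≈ -1228.5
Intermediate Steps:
-13*(21 + G)/(f + U(6))*(-18) = -13*(21 + 21)/(-3 - 5)*(-18) = -546/(-8)*(-18) = -546*(-1)/8*(-18) = -13*(-21/4)*(-18) = (273/4)*(-18) = -2457/2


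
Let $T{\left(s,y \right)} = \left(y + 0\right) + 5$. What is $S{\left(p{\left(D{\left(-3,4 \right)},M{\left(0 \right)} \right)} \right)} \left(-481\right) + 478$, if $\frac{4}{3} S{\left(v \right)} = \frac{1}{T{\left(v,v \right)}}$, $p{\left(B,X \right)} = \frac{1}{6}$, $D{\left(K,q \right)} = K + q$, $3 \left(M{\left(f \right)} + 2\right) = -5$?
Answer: $\frac{25307}{62} \approx 408.18$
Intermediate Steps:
$T{\left(s,y \right)} = 5 + y$ ($T{\left(s,y \right)} = y + 5 = 5 + y$)
$M{\left(f \right)} = - \frac{11}{3}$ ($M{\left(f \right)} = -2 + \frac{1}{3} \left(-5\right) = -2 - \frac{5}{3} = - \frac{11}{3}$)
$p{\left(B,X \right)} = \frac{1}{6}$
$S{\left(v \right)} = \frac{3}{4 \left(5 + v\right)}$
$S{\left(p{\left(D{\left(-3,4 \right)},M{\left(0 \right)} \right)} \right)} \left(-481\right) + 478 = \frac{3}{4 \left(5 + \frac{1}{6}\right)} \left(-481\right) + 478 = \frac{3}{4 \cdot \frac{31}{6}} \left(-481\right) + 478 = \frac{3}{4} \cdot \frac{6}{31} \left(-481\right) + 478 = \frac{9}{62} \left(-481\right) + 478 = - \frac{4329}{62} + 478 = \frac{25307}{62}$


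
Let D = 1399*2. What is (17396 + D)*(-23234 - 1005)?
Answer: -489482366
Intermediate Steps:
D = 2798
(17396 + D)*(-23234 - 1005) = (17396 + 2798)*(-23234 - 1005) = 20194*(-24239) = -489482366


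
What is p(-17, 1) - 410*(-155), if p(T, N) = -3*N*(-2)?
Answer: 63556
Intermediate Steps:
p(T, N) = 6*N
p(-17, 1) - 410*(-155) = 6*1 - 410*(-155) = 6 + 63550 = 63556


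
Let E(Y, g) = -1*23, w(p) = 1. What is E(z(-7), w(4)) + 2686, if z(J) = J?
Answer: 2663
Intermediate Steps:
E(Y, g) = -23
E(z(-7), w(4)) + 2686 = -23 + 2686 = 2663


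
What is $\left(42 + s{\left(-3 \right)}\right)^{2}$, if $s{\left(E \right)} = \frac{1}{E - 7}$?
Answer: $\frac{175561}{100} \approx 1755.6$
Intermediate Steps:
$s{\left(E \right)} = \frac{1}{-7 + E}$
$\left(42 + s{\left(-3 \right)}\right)^{2} = \left(42 + \frac{1}{-7 - 3}\right)^{2} = \left(42 + \frac{1}{-10}\right)^{2} = \left(42 - \frac{1}{10}\right)^{2} = \left(\frac{419}{10}\right)^{2} = \frac{175561}{100}$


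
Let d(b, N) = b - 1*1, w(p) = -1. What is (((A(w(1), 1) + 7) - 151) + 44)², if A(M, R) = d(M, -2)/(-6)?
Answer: 89401/9 ≈ 9933.4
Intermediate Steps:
d(b, N) = -1 + b (d(b, N) = b - 1 = -1 + b)
A(M, R) = ⅙ - M/6 (A(M, R) = (-1 + M)/(-6) = (-1 + M)*(-⅙) = ⅙ - M/6)
(((A(w(1), 1) + 7) - 151) + 44)² = ((((⅙ - ⅙*(-1)) + 7) - 151) + 44)² = ((((⅙ + ⅙) + 7) - 151) + 44)² = (((⅓ + 7) - 151) + 44)² = ((22/3 - 151) + 44)² = (-431/3 + 44)² = (-299/3)² = 89401/9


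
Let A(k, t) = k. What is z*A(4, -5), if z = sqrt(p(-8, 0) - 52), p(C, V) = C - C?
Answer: 8*I*sqrt(13) ≈ 28.844*I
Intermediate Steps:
p(C, V) = 0
z = 2*I*sqrt(13) (z = sqrt(0 - 52) = sqrt(-52) = 2*I*sqrt(13) ≈ 7.2111*I)
z*A(4, -5) = (2*I*sqrt(13))*4 = 8*I*sqrt(13)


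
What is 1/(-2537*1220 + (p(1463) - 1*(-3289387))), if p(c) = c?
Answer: 1/195710 ≈ 5.1096e-6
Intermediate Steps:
1/(-2537*1220 + (p(1463) - 1*(-3289387))) = 1/(-2537*1220 + (1463 - 1*(-3289387))) = 1/(-3095140 + (1463 + 3289387)) = 1/(-3095140 + 3290850) = 1/195710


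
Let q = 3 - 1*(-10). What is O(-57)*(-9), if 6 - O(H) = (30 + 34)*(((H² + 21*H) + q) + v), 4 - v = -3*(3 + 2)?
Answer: 1200330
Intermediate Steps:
q = 13 (q = 3 + 10 = 13)
v = 19 (v = 4 - (-3)*(3 + 2) = 4 - (-3)*5 = 4 - 1*(-15) = 4 + 15 = 19)
O(H) = -2042 - 1344*H - 64*H² (O(H) = 6 - (30 + 34)*(((H² + 21*H) + 13) + 19) = 6 - 64*((13 + H² + 21*H) + 19) = 6 - 64*(32 + H² + 21*H) = 6 - (2048 + 64*H² + 1344*H) = 6 + (-2048 - 1344*H - 64*H²) = -2042 - 1344*H - 64*H²)
O(-57)*(-9) = (-2042 - 1344*(-57) - 64*(-57)²)*(-9) = (-2042 + 76608 - 64*3249)*(-9) = (-2042 + 76608 - 207936)*(-9) = -133370*(-9) = 1200330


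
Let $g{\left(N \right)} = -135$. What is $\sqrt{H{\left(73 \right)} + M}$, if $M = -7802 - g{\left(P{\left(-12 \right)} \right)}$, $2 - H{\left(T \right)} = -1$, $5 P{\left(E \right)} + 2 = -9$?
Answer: $4 i \sqrt{479} \approx 87.544 i$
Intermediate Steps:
$P{\left(E \right)} = - \frac{11}{5}$ ($P{\left(E \right)} = - \frac{2}{5} + \frac{1}{5} \left(-9\right) = - \frac{2}{5} - \frac{9}{5} = - \frac{11}{5}$)
$H{\left(T \right)} = 3$ ($H{\left(T \right)} = 2 - -1 = 2 + 1 = 3$)
$M = -7667$ ($M = -7802 - -135 = -7802 + 135 = -7667$)
$\sqrt{H{\left(73 \right)} + M} = \sqrt{3 - 7667} = \sqrt{-7664} = 4 i \sqrt{479}$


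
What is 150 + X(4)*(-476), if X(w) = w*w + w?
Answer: -9370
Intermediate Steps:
X(w) = w + w² (X(w) = w² + w = w + w²)
150 + X(4)*(-476) = 150 + (4*(1 + 4))*(-476) = 150 + (4*5)*(-476) = 150 + 20*(-476) = 150 - 9520 = -9370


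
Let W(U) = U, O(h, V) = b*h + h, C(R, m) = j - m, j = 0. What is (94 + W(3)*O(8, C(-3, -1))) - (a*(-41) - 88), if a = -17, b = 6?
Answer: -347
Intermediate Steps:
C(R, m) = -m (C(R, m) = 0 - m = -m)
O(h, V) = 7*h (O(h, V) = 6*h + h = 7*h)
(94 + W(3)*O(8, C(-3, -1))) - (a*(-41) - 88) = (94 + 3*(7*8)) - (-17*(-41) - 88) = (94 + 3*56) - (697 - 88) = (94 + 168) - 1*609 = 262 - 609 = -347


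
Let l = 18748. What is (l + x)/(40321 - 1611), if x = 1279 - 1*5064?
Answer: 14963/38710 ≈ 0.38654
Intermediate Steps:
x = -3785 (x = 1279 - 5064 = -3785)
(l + x)/(40321 - 1611) = (18748 - 3785)/(40321 - 1611) = 14963/38710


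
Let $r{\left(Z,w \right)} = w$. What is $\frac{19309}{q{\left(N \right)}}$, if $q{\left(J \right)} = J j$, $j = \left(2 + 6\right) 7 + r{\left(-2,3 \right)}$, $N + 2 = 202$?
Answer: $\frac{19309}{11800} \approx 1.6364$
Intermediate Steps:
$N = 200$ ($N = -2 + 202 = 200$)
$j = 59$ ($j = \left(2 + 6\right) 7 + 3 = 8 \cdot 7 + 3 = 56 + 3 = 59$)
$q{\left(J \right)} = 59 J$ ($q{\left(J \right)} = J 59 = 59 J$)
$\frac{19309}{q{\left(N \right)}} = \frac{19309}{59 \cdot 200} = \frac{19309}{11800}$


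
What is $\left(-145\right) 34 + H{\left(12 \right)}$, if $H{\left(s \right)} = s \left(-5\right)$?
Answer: $-4990$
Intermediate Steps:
$H{\left(s \right)} = - 5 s$
$\left(-145\right) 34 + H{\left(12 \right)} = \left(-145\right) 34 - 60 = -4930 - 60 = -4990$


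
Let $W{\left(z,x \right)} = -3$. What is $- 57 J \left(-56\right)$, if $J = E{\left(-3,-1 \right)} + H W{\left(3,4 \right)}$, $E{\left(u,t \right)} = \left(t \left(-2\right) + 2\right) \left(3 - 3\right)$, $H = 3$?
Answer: $-28728$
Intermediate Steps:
$E{\left(u,t \right)} = 0$ ($E{\left(u,t \right)} = \left(- 2 t + 2\right) 0 = \left(2 - 2 t\right) 0 = 0$)
$J = -9$ ($J = 0 + 3 \left(-3\right) = 0 - 9 = -9$)
$- 57 J \left(-56\right) = \left(-57\right) \left(-9\right) \left(-56\right) = 513 \left(-56\right) = -28728$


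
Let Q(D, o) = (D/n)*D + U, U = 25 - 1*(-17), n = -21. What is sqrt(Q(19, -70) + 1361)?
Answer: sqrt(611142)/21 ≈ 37.226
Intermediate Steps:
U = 42 (U = 25 + 17 = 42)
Q(D, o) = 42 - D**2/21 (Q(D, o) = (D/(-21))*D + 42 = (D*(-1/21))*D + 42 = (-D/21)*D + 42 = -D**2/21 + 42 = 42 - D**2/21)
sqrt(Q(19, -70) + 1361) = sqrt((42 - 1/21*19**2) + 1361) = sqrt((42 - 1/21*361) + 1361) = sqrt((42 - 361/21) + 1361) = sqrt(521/21 + 1361) = sqrt(29102/21) = sqrt(611142)/21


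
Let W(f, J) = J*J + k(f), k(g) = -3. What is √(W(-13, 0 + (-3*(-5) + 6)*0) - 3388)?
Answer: I*√3391 ≈ 58.232*I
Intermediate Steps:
W(f, J) = -3 + J² (W(f, J) = J*J - 3 = J² - 3 = -3 + J²)
√(W(-13, 0 + (-3*(-5) + 6)*0) - 3388) = √((-3 + (0 + (-3*(-5) + 6)*0)²) - 3388) = √((-3 + (0 + (15 + 6)*0)²) - 3388) = √((-3 + (0 + 21*0)²) - 3388) = √((-3 + (0 + 0)²) - 3388) = √((-3 + 0²) - 3388) = √((-3 + 0) - 3388) = √(-3 - 3388) = √(-3391) = I*√3391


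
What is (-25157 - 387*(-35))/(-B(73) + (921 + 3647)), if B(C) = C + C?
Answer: -5806/2211 ≈ -2.6260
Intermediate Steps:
B(C) = 2*C
(-25157 - 387*(-35))/(-B(73) + (921 + 3647)) = (-25157 - 387*(-35))/(-2*73 + (921 + 3647)) = (-25157 + 13545)/(-1*146 + 4568) = -11612/(-146 + 4568) = -11612/4422 = -11612*1/4422 = -5806/2211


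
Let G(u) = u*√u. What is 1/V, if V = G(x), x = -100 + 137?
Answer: √37/1369 ≈ 0.0044432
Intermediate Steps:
x = 37
G(u) = u^(3/2)
V = 37*√37 (V = 37^(3/2) = 37*√37 ≈ 225.06)
1/V = 1/(37*√37) = √37/1369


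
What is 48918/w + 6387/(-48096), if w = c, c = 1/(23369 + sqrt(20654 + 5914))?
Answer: 18327217141615/16032 + 880524*sqrt(82) ≈ 1.1511e+9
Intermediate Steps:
c = 1/(23369 + 18*sqrt(82)) (c = 1/(23369 + sqrt(26568)) = 1/(23369 + 18*sqrt(82)) ≈ 4.2495e-5)
w = 23369/546083593 - 18*sqrt(82)/546083593 ≈ 4.2495e-5
48918/w + 6387/(-48096) = 48918/(23369/546083593 - 18*sqrt(82)/546083593) + 6387/(-48096) = 48918/(23369/546083593 - 18*sqrt(82)/546083593) + 6387*(-1/48096) = 48918/(23369/546083593 - 18*sqrt(82)/546083593) - 2129/16032 = -2129/16032 + 48918/(23369/546083593 - 18*sqrt(82)/546083593)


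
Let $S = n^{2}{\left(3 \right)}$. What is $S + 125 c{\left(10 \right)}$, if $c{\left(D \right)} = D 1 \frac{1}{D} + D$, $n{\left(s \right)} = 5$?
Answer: $1400$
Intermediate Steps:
$c{\left(D \right)} = 1 + D$ ($c{\left(D \right)} = \frac{D}{D} + D = 1 + D$)
$S = 25$ ($S = 5^{2} = 25$)
$S + 125 c{\left(10 \right)} = 25 + 125 \left(1 + 10\right) = 25 + 125 \cdot 11 = 25 + 1375 = 1400$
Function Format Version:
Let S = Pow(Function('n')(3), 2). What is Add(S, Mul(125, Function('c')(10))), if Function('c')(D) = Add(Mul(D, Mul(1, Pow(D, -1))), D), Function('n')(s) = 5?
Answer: 1400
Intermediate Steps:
Function('c')(D) = Add(1, D) (Function('c')(D) = Add(Mul(D, Pow(D, -1)), D) = Add(1, D))
S = 25 (S = Pow(5, 2) = 25)
Add(S, Mul(125, Function('c')(10))) = Add(25, Mul(125, Add(1, 10))) = Add(25, Mul(125, 11)) = Add(25, 1375) = 1400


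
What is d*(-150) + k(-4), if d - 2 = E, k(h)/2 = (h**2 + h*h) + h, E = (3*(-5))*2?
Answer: 4256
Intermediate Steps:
E = -30 (E = -15*2 = -30)
k(h) = 2*h + 4*h**2 (k(h) = 2*((h**2 + h*h) + h) = 2*((h**2 + h**2) + h) = 2*(2*h**2 + h) = 2*(h + 2*h**2) = 2*h + 4*h**2)
d = -28 (d = 2 - 30 = -28)
d*(-150) + k(-4) = -28*(-150) + 2*(-4)*(1 + 2*(-4)) = 4200 + 2*(-4)*(1 - 8) = 4200 + 2*(-4)*(-7) = 4200 + 56 = 4256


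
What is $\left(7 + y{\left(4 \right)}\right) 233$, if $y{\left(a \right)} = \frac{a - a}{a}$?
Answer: $1631$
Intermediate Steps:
$y{\left(a \right)} = 0$ ($y{\left(a \right)} = \frac{0}{a} = 0$)
$\left(7 + y{\left(4 \right)}\right) 233 = \left(7 + 0\right) 233 = 7 \cdot 233 = 1631$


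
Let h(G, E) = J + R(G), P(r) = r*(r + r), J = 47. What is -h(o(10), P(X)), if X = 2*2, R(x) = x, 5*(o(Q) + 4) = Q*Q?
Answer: -63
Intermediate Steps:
o(Q) = -4 + Q²/5 (o(Q) = -4 + (Q*Q)/5 = -4 + Q²/5)
X = 4
P(r) = 2*r² (P(r) = r*(2*r) = 2*r²)
h(G, E) = 47 + G
-h(o(10), P(X)) = -(47 + (-4 + (⅕)*10²)) = -(47 + (-4 + (⅕)*100)) = -(47 + (-4 + 20)) = -(47 + 16) = -1*63 = -63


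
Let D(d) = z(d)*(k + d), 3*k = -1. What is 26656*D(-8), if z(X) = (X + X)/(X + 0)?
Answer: -1332800/3 ≈ -4.4427e+5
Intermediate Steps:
k = -⅓ (k = (⅓)*(-1) = -⅓ ≈ -0.33333)
z(X) = 2 (z(X) = (2*X)/X = 2)
D(d) = -⅔ + 2*d (D(d) = 2*(-⅓ + d) = -⅔ + 2*d)
26656*D(-8) = 26656*(-⅔ + 2*(-8)) = 26656*(-⅔ - 16) = 26656*(-50/3) = -1332800/3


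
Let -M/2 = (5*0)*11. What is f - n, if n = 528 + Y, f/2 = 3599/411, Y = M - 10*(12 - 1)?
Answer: -164600/411 ≈ -400.49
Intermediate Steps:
M = 0 (M = -2*5*0*11 = -0*11 = -2*0 = 0)
Y = -110 (Y = 0 - 10*(12 - 1) = 0 - 10*11 = 0 - 1*110 = 0 - 110 = -110)
f = 7198/411 (f = 2*(3599/411) = 7198/411 ≈ 17.513)
n = 418 (n = 528 - 110 = 418)
f - n = 7198/411 - 1*418 = 7198/411 - 418 = -164600/411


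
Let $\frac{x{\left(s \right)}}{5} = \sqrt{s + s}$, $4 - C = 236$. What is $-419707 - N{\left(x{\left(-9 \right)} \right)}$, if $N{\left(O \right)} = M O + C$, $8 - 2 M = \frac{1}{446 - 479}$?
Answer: $-419475 - \frac{1325 i \sqrt{2}}{22} \approx -4.1948 \cdot 10^{5} - 85.174 i$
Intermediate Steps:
$C = -232$ ($C = 4 - 236 = -232$)
$M = \frac{265}{66}$ ($M = 4 - \frac{1}{2 \left(446 - 479\right)} = 4 - \frac{1}{2 \left(-33\right)} = 4 - - \frac{1}{66} = 4 + \frac{1}{66} = \frac{265}{66} \approx 4.0152$)
$x{\left(s \right)} = 5 \sqrt{2} \sqrt{s}$ ($x{\left(s \right)} = 5 \sqrt{s + s} = 5 \sqrt{2 s} = 5 \sqrt{2} \sqrt{s}$)
$N{\left(O \right)} = -232 + \frac{265 O}{66}$ ($N{\left(O \right)} = \frac{265 O}{66} - 232 = -232 + \frac{265 O}{66}$)
$-419707 - N{\left(x{\left(-9 \right)} \right)} = -419707 - \left(-232 + \frac{265 \cdot 5 \sqrt{2} \sqrt{-9}}{66}\right) = -419707 - \left(-232 + \frac{265 \cdot 5 \sqrt{2} \cdot 3 i}{66}\right) = -419707 - \left(-232 + \frac{265 \cdot 15 i \sqrt{2}}{66}\right) = -419707 - \left(-232 + \frac{1325 i \sqrt{2}}{22}\right) = -419707 + \left(232 - \frac{1325 i \sqrt{2}}{22}\right) = -419475 - \frac{1325 i \sqrt{2}}{22}$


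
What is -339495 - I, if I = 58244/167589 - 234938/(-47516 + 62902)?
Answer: -437678824339466/1289262177 ≈ -3.3948e+5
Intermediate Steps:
I = -19238441149/1289262177 (I = 58244*(1/167589) - 234938/15386 = 58244/167589 - 234938*1/15386 = 58244/167589 - 117469/7693 = -19238441149/1289262177 ≈ -14.922)
-339495 - I = -339495 - 1*(-19238441149/1289262177) = -339495 + 19238441149/1289262177 = -437678824339466/1289262177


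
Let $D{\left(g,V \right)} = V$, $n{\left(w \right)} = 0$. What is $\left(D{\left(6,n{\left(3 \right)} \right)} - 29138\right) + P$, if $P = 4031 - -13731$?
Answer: $-11376$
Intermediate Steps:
$P = 17762$ ($P = 4031 + 13731 = 17762$)
$\left(D{\left(6,n{\left(3 \right)} \right)} - 29138\right) + P = \left(0 - 29138\right) + 17762 = -29138 + 17762 = -11376$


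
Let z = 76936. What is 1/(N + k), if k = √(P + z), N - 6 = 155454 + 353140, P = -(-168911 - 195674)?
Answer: 508600/258673518479 - √441521/258673518479 ≈ 1.9636e-6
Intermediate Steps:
P = 364585 (P = -1*(-364585) = 364585)
N = 508600 (N = 6 + (155454 + 353140) = 6 + 508594 = 508600)
k = √441521 (k = √(364585 + 76936) = √441521 ≈ 664.47)
1/(N + k) = 1/(508600 + √441521)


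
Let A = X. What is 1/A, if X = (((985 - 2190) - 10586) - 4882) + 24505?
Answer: 1/7832 ≈ 0.00012768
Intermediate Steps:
X = 7832 (X = ((-1205 - 10586) - 4882) + 24505 = (-11791 - 4882) + 24505 = -16673 + 24505 = 7832)
A = 7832
1/A = 1/7832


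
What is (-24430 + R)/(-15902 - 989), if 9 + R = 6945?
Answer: 17494/16891 ≈ 1.0357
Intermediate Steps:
R = 6936 (R = -9 + 6945 = 6936)
(-24430 + R)/(-15902 - 989) = (-24430 + 6936)/(-15902 - 989) = -17494/(-16891) = -17494*(-1/16891) = 17494/16891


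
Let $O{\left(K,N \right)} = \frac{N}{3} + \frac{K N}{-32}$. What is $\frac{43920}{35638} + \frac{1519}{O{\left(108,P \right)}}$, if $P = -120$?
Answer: $\frac{35082461}{6503935} \approx 5.394$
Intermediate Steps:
$O{\left(K,N \right)} = \frac{N}{3} - \frac{K N}{32}$ ($O{\left(K,N \right)} = N \frac{1}{3} + K N \left(- \frac{1}{32}\right) = \frac{N}{3} - \frac{K N}{32}$)
$\frac{43920}{35638} + \frac{1519}{O{\left(108,P \right)}} = \frac{43920}{35638} + \frac{1519}{\frac{1}{96} \left(-120\right) \left(32 - 324\right)} = 43920 \cdot \frac{1}{35638} + \frac{1519}{\frac{1}{96} \left(-120\right) \left(32 - 324\right)} = \frac{21960}{17819} + \frac{1519}{\frac{1}{96} \left(-120\right) \left(-292\right)} = \frac{21960}{17819} + \frac{1519}{365} = \frac{35082461}{6503935}$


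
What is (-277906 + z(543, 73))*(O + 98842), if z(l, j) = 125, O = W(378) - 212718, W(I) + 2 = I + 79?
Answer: 31506198801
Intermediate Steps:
W(I) = 77 + I (W(I) = -2 + (I + 79) = -2 + (79 + I) = 77 + I)
O = -212263 (O = (77 + 378) - 212718 = 455 - 212718 = -212263)
(-277906 + z(543, 73))*(O + 98842) = (-277906 + 125)*(-212263 + 98842) = -277781*(-113421) = 31506198801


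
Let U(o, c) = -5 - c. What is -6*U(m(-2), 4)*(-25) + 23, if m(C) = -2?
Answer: -1327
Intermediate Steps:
-6*U(m(-2), 4)*(-25) + 23 = -6*(-5 - 1*4)*(-25) + 23 = -6*(-5 - 4)*(-25) + 23 = -6*(-9)*(-25) + 23 = 54*(-25) + 23 = -1350 + 23 = -1327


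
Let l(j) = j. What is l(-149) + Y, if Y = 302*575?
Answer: 173501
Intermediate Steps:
Y = 173650
l(-149) + Y = -149 + 173650 = 173501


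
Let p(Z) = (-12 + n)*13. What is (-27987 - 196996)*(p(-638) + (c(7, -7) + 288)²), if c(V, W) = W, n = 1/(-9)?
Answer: -159565143056/9 ≈ -1.7729e+10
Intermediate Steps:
n = -⅑ ≈ -0.11111
p(Z) = -1417/9 (p(Z) = (-12 - ⅑)*13 = -109/9*13 = -1417/9)
(-27987 - 196996)*(p(-638) + (c(7, -7) + 288)²) = (-27987 - 196996)*(-1417/9 + (-7 + 288)²) = -224983*(-1417/9 + 281²) = -224983*(-1417/9 + 78961) = -224983*709232/9 = -159565143056/9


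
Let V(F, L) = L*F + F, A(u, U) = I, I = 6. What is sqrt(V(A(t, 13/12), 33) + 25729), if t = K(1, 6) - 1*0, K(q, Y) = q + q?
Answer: sqrt(25933) ≈ 161.04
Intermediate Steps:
K(q, Y) = 2*q
t = 2 (t = 2*1 - 1*0 = 2 + 0 = 2)
A(u, U) = 6
V(F, L) = F + F*L (V(F, L) = F*L + F = F + F*L)
sqrt(V(A(t, 13/12), 33) + 25729) = sqrt(6*(1 + 33) + 25729) = sqrt(6*34 + 25729) = sqrt(204 + 25729) = sqrt(25933)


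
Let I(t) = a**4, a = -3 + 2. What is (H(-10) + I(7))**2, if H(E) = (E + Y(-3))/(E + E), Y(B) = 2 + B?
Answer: 961/400 ≈ 2.4025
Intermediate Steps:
a = -1
I(t) = 1 (I(t) = (-1)**4 = 1)
H(E) = (-1 + E)/(2*E) (H(E) = (E + (2 - 3))/(E + E) = (E - 1)/((2*E)) = (-1 + E)*(1/(2*E)) = (-1 + E)/(2*E))
(H(-10) + I(7))**2 = ((1/2)*(-1 - 10)/(-10) + 1)**2 = ((1/2)*(-1/10)*(-11) + 1)**2 = (11/20 + 1)**2 = (31/20)**2 = 961/400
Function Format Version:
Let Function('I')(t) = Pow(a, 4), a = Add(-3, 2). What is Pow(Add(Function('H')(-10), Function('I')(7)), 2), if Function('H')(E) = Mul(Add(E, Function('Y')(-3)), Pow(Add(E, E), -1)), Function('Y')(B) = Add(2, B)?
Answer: Rational(961, 400) ≈ 2.4025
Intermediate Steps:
a = -1
Function('I')(t) = 1 (Function('I')(t) = Pow(-1, 4) = 1)
Function('H')(E) = Mul(Rational(1, 2), Pow(E, -1), Add(-1, E)) (Function('H')(E) = Mul(Add(E, Add(2, -3)), Pow(Add(E, E), -1)) = Mul(Add(E, -1), Pow(Mul(2, E), -1)) = Mul(Add(-1, E), Mul(Rational(1, 2), Pow(E, -1))) = Mul(Rational(1, 2), Pow(E, -1), Add(-1, E)))
Pow(Add(Function('H')(-10), Function('I')(7)), 2) = Pow(Add(Mul(Rational(1, 2), Pow(-10, -1), Add(-1, -10)), 1), 2) = Pow(Add(Mul(Rational(1, 2), Rational(-1, 10), -11), 1), 2) = Pow(Add(Rational(11, 20), 1), 2) = Pow(Rational(31, 20), 2) = Rational(961, 400)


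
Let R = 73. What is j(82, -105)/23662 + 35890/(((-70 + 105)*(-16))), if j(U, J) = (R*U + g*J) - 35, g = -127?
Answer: -41921451/662536 ≈ -63.274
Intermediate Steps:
j(U, J) = -35 - 127*J + 73*U (j(U, J) = (73*U - 127*J) - 35 = (-127*J + 73*U) - 35 = -35 - 127*J + 73*U)
j(82, -105)/23662 + 35890/(((-70 + 105)*(-16))) = (-35 - 127*(-105) + 73*82)/23662 + 35890/(((-70 + 105)*(-16))) = (-35 + 13335 + 5986)*(1/23662) + 35890/((35*(-16))) = 19286*(1/23662) + 35890/(-560) = 9643/11831 + 35890*(-1/560) = 9643/11831 - 3589/56 = -41921451/662536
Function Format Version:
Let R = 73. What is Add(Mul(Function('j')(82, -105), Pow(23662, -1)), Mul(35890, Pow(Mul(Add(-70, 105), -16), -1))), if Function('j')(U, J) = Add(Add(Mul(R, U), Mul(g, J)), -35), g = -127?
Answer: Rational(-41921451, 662536) ≈ -63.274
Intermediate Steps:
Function('j')(U, J) = Add(-35, Mul(-127, J), Mul(73, U)) (Function('j')(U, J) = Add(Add(Mul(73, U), Mul(-127, J)), -35) = Add(Add(Mul(-127, J), Mul(73, U)), -35) = Add(-35, Mul(-127, J), Mul(73, U)))
Add(Mul(Function('j')(82, -105), Pow(23662, -1)), Mul(35890, Pow(Mul(Add(-70, 105), -16), -1))) = Add(Mul(Add(-35, Mul(-127, -105), Mul(73, 82)), Pow(23662, -1)), Mul(35890, Pow(Mul(Add(-70, 105), -16), -1))) = Add(Mul(Add(-35, 13335, 5986), Rational(1, 23662)), Mul(35890, Pow(Mul(35, -16), -1))) = Add(Mul(19286, Rational(1, 23662)), Mul(35890, Pow(-560, -1))) = Add(Rational(9643, 11831), Mul(35890, Rational(-1, 560))) = Add(Rational(9643, 11831), Rational(-3589, 56)) = Rational(-41921451, 662536)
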